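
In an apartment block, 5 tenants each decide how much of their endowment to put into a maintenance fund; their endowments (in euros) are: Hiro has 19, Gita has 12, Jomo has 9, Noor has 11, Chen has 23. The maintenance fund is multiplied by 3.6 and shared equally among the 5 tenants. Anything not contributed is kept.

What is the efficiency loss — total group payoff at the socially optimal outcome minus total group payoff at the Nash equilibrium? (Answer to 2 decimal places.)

The private return per contributed unit is 3.6/5 = 0.7200 < 1 for every player regardless of endowment, so the Nash equilibrium is zero contribution and the group total is Σ E_j = 19 + 12 + 9 + 11 + 23 = 74.
Each contributed unit returns 3.600 to the group, so the social optimum is full contribution by everyone: group total = 3.600 × 74 = 266.40.
Efficiency loss = (3.600 − 1) × 74 = 192.40.

192.40 euros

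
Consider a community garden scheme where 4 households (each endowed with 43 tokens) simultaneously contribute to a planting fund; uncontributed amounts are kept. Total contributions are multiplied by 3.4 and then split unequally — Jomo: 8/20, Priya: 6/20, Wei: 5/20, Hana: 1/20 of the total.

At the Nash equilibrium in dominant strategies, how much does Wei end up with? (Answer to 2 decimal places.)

For player j, contributing a unit is worthwhile iff 3.4 × (j's share) ≥ 1, i.e. iff j's share is at least 0.2941.
Jomo and Priya clear that bar, contributing 43 each; the remaining 2 contribute 0. Total contributed: 86.
Wei keeps 43 and receives 3.4 × 86 × 5/20 = 73.10 from the planting fund, for a payoff of 116.10.

116.10 tokens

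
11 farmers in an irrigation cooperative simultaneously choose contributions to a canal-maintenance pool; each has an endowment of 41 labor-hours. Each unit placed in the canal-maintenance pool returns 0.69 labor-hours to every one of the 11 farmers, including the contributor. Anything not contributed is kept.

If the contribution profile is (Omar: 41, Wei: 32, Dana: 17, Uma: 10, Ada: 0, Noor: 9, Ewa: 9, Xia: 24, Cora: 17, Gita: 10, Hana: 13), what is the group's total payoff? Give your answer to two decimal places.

1650.38 labor-hours

Total contributed: 41 + 32 + 17 + 10 + 0 + 9 + 9 + 24 + 17 + 10 + 13 = 182; total kept: 11 × 41 − 182 = 269.
The canal-maintenance pool pays out 0.69 × 11 × 182 = 1381.38 in aggregate.
Group total = 269 + 1381.38 = 1650.38.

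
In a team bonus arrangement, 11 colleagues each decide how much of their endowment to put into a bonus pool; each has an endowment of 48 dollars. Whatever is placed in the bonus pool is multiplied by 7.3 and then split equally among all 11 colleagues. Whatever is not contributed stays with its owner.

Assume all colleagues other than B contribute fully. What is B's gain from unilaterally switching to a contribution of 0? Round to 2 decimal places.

16.15 dollars

Switching from a contribution of 48 to 0 lets B keep an extra 48 dollars, but lowers the bonus pool by 48, which costs B their own share of that drop: 7.3/11 × 48 = 31.85.
Net gain = 48 − 31.85 = 16.15. The private return per contributed unit (0.6636) is below 1, so free-riding is indeed the best response regardless of what the others do.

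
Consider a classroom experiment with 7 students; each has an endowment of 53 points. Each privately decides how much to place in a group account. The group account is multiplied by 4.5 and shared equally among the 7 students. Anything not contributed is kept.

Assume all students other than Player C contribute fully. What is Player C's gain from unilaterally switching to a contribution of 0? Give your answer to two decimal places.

18.93 points

Switching from a contribution of 53 to 0 lets Player C keep an extra 53 points, but lowers the group account by 53, which costs Player C their own share of that drop: 4.5/7 × 53 = 34.07.
Net gain = 53 − 34.07 = 18.93. The private return per contributed unit (0.6429) is below 1, so free-riding is indeed the best response regardless of what the others do.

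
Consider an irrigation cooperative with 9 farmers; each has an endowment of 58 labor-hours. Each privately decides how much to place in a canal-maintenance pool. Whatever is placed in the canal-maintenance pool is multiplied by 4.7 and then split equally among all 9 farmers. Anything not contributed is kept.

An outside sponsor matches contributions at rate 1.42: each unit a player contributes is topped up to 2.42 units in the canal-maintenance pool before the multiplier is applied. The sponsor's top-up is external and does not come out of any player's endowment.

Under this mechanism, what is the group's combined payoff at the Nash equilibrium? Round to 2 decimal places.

5937.23 labor-hours

Under the mechanism each unit contributed yields 4.7 × 2.42 / 9 = 1.2638 back to its contributor per unit of net cost, which exceeds 1, making full contribution the dominant choice for everyone.
So the Nash equilibrium is full contribution by all 9; the group earns 4.7 × 2.42 × 522 = 5937.23.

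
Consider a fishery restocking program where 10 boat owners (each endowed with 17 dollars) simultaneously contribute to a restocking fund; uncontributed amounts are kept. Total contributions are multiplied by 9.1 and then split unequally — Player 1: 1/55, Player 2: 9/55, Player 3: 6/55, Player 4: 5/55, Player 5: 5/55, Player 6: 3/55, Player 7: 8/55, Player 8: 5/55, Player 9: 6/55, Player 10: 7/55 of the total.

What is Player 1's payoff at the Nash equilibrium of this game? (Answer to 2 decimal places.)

Player j's private return per contributed unit is 9.1 × (j's share). Contributing is weakly dominant for j when that share is at least 1/9.1 = 0.1099, and contributing 0 is dominant otherwise.
The shares above 0.1099 belong to Player 2, Player 7 and Player 10, contributing 17 each; the remaining 7 contribute 0. Total contributed: 51.
Player 1 keeps 17 and receives 9.1 × 51 × 1/55 = 8.44 from the restocking fund, for a payoff of 25.44.

25.44 dollars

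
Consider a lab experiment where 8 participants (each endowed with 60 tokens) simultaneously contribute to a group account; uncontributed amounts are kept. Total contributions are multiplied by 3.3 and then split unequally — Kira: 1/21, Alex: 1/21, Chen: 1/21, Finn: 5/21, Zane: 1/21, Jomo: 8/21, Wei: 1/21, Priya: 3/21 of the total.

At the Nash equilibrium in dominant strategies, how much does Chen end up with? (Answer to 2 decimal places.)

69.43 tokens

Each unit j contributes comes back to j as 3.3 × (j's share), so j prefers to contribute only if that share exceeds 1/3.3 = 0.3030; otherwise keeping the unit dominates.
Only Jomo (8/21) clears that bar, contributing 60; the remaining 7 contribute 0. Total contributed: 60.
Chen keeps 60 and receives 3.3 × 60 × 1/21 = 9.43 from the group account, for a payoff of 69.43.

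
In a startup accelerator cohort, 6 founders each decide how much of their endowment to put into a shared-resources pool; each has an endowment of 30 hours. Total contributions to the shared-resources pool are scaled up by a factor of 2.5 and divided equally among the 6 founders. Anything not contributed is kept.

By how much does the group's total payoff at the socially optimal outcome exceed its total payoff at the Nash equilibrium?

Each contributed unit returns 2.5/6 = 0.4167 to its contributor — below 1 — so contributing 0 is dominant for every player. At the Nash equilibrium everyone keeps their 30, and the group total is 6 × 30 = 180.
Each contributed unit returns 2.500 to the group as a whole (0.4167 to each of 6 players), which exceeds 1, so the social optimum is full contribution: group total = 2.500 × 180 = 450.00.
Efficiency loss = 450.00 − 180 = 270.00.

270.00 hours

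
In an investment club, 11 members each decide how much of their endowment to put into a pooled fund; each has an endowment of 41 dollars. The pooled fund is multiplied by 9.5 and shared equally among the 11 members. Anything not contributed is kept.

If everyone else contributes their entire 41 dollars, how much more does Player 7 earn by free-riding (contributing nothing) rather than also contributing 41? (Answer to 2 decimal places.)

5.59 dollars

Switching from a contribution of 41 to 0 lets Player 7 keep an extra 41 dollars, but lowers the pooled fund by 41, which costs Player 7 their own share of that drop: 9.5/11 × 41 = 35.41.
Net gain = 41 − 35.41 = 5.59. The private return per contributed unit (0.8636) is below 1, so free-riding is indeed the best response regardless of what the others do.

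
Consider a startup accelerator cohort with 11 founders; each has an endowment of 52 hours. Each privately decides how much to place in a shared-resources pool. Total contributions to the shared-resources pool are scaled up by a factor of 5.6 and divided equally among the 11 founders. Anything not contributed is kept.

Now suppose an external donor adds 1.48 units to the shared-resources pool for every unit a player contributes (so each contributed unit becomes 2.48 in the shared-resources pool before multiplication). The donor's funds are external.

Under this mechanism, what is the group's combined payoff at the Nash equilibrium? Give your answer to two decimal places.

The effective private return per unit is now 5.6 × 2.48 / 11 = 1.2625 > 1, so every player's dominant strategy flips to full contribution.
At the Nash equilibrium everyone contributes 52. Group total payoff = 5.6 × 2.48 × 572 = 7943.94.

7943.94 hours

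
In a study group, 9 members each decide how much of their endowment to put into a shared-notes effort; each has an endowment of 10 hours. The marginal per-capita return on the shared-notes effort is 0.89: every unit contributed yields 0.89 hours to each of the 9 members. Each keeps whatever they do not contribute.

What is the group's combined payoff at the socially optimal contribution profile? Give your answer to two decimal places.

Each contributed unit returns 8.010 to the group as a whole (0.89 to each of 9 players), which exceeds 1, so the social optimum is full contribution: group total = 8.010 × 90 = 720.90.

720.90 hours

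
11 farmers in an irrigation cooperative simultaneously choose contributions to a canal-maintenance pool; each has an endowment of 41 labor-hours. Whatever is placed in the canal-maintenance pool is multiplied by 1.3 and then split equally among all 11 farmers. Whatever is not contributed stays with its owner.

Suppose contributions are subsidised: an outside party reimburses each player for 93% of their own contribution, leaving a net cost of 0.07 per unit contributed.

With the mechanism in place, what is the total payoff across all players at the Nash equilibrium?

1005.73 labor-hours

With the mechanism, a contributed unit returns (1.3/11) / 0.07 = 1.6883 per unit of net cost to the contributor — now above 1 — so contributing fully is weakly dominant for every player.
At the Nash equilibrium everyone contributes 41. Group total payoff = 11 × (41 × 0.93 + 1.3 × 41) = 1005.73.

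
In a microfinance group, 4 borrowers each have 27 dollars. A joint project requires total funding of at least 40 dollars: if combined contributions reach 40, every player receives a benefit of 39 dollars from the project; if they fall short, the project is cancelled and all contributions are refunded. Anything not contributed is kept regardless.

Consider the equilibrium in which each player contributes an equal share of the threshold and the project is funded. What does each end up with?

56 dollars

Equal share of the threshold: 40/4 = 10.
At this profile no one gains by cutting their contribution: any cut drops the total below 40, the project is cancelled, contributions are refunded, and the deviator ends with 27, which is less than 27 − 10 + 39 = 56. Contributing more than 10 just wastes the excess. So contributing exactly 10 is a best response.
Each player's payoff: 27 − 10 + 39 = 56.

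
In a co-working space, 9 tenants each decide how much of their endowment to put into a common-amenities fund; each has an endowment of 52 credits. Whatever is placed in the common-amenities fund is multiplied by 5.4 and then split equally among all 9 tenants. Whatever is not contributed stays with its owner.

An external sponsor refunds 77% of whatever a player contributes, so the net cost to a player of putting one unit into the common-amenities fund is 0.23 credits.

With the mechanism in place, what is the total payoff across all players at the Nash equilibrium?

Under the mechanism each unit contributed yields (5.4/9) / 0.23 = 2.6087 back to its contributor per unit of net cost, which exceeds 1, making full contribution the dominant choice for everyone.
So the Nash equilibrium is full contribution by all 9; the group earns 9 × (52 × 0.77 + 5.4 × 52) = 2887.56.

2887.56 credits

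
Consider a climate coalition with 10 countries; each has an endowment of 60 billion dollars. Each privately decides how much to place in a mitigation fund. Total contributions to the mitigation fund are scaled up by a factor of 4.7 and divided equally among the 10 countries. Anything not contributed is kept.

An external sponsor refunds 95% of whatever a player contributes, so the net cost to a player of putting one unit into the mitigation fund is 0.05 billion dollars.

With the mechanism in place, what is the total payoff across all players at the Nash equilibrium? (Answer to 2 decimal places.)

Under the mechanism each unit contributed yields (4.7/10) / 0.05 = 9.4000 back to its contributor per unit of net cost, which exceeds 1, making full contribution the dominant choice for everyone.
At the Nash equilibrium everyone contributes 60. Group total payoff = 10 × (60 × 0.95 + 4.7 × 60) = 3390.00.

3390.00 billion dollars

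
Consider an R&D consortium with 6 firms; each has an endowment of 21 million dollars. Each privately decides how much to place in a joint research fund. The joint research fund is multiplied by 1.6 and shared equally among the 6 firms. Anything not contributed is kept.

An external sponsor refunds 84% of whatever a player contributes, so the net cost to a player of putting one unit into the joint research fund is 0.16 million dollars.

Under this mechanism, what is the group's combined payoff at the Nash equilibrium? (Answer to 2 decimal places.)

307.44 million dollars

The effective private return per unit is now (1.6/6) / 0.16 = 1.6667 > 1, so every player's dominant strategy flips to full contribution.
At the Nash equilibrium everyone contributes 21. Group total payoff = 6 × (21 × 0.84 + 1.6 × 21) = 307.44.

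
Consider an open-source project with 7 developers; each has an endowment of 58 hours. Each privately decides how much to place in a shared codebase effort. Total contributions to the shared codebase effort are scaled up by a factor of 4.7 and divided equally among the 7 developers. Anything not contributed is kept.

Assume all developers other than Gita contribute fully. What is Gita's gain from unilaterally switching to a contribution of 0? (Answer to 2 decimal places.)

19.06 hours

Switching from a contribution of 58 to 0 lets Gita keep an extra 58 hours, but lowers the shared codebase effort by 58, which costs Gita their own share of that drop: 4.7/7 × 58 = 38.94.
Net gain = 58 − 38.94 = 19.06. The private return per contributed unit (0.6714) is below 1, so free-riding is indeed the best response regardless of what the others do.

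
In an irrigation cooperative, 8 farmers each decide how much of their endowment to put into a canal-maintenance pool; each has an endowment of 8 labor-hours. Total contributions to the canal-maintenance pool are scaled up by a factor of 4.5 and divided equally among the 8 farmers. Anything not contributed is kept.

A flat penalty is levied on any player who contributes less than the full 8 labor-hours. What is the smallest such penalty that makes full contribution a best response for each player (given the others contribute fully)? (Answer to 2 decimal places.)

3.50 labor-hours

Given the others contribute fully, the best deviation is to contribute 0 (any partial contribution still incurs the fine and gives up units whose private return 0.5625 is below 1).
Deviating from 8 to 0 saves 8 labor-hours but forfeits the deviator's share of the drop in the canal-maintenance pool: 4.5/8 × 8 = 4.50.
So the deviation gain is 8 − 4.50 = 3.50, and the fine must be at least 3.50 labor-hours to wipe it out.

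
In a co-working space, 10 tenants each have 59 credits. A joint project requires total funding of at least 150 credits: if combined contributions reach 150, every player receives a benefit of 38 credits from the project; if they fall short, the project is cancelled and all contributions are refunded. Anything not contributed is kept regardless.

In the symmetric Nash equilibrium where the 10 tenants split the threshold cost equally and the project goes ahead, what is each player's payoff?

Equal share of the threshold: 150/10 = 15.
At this profile no one gains by cutting their contribution: any cut drops the total below 150, the project is cancelled, contributions are refunded, and the deviator ends with 59, which is less than 59 − 15 + 38 = 82. Contributing more than 15 just wastes the excess. So contributing exactly 15 is a best response.
Each player's payoff: 59 − 15 + 38 = 82.

82 credits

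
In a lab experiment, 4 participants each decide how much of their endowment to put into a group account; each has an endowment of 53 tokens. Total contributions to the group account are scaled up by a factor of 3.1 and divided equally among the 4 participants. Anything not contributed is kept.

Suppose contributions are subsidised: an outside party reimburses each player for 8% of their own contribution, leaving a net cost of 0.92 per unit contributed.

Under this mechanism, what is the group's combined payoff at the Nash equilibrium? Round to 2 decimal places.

212.00 tokens

The effective private return is (3.1/4) / 0.92 = 0.8424, which is still under 1, so the mechanism doesn't change anyone's dominant strategy: zero contribution.
Everyone keeps their endowment and the group total is 4 × 53 = 212.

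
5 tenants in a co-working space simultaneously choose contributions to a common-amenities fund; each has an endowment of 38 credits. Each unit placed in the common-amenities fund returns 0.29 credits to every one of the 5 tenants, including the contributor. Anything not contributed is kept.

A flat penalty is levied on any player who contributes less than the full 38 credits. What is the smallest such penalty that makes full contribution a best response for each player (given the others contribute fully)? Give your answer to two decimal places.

26.98 credits

Given the others contribute fully, the best deviation is to contribute 0 (any partial contribution still incurs the fine and gives up units whose private return 0.29 is below 1).
Deviating from 38 to 0 saves 38 credits but forfeits the deviator's share of the drop in the common-amenities fund: 0.29 × 38 = 11.02.
So the deviation gain is 38 − 11.02 = 26.98, and the fine must be at least 26.98 credits to wipe it out.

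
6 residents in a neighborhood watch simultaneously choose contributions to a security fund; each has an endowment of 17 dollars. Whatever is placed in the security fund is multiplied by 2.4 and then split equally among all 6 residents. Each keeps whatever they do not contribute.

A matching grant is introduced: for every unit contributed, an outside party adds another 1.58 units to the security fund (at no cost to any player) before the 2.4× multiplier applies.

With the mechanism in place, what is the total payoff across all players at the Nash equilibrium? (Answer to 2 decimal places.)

Under the mechanism each unit contributed yields 2.4 × 2.58 / 6 = 1.0320 back to its contributor per unit of net cost, which exceeds 1, making full contribution the dominant choice for everyone.
So the Nash equilibrium is full contribution by all 6; the group earns 2.4 × 2.58 × 102 = 631.58.

631.58 dollars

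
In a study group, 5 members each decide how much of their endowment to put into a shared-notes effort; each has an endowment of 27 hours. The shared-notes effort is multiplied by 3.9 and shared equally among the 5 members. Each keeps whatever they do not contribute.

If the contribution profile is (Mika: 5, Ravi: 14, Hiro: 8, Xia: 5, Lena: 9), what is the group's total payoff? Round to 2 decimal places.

Total contributed: 5 + 14 + 8 + 5 + 9 = 41; total kept: 5 × 27 − 41 = 94.
The shared-notes effort pays out 3.9 × 41 = 159.90 in aggregate.
Group total = 94 + 159.90 = 253.90.

253.90 hours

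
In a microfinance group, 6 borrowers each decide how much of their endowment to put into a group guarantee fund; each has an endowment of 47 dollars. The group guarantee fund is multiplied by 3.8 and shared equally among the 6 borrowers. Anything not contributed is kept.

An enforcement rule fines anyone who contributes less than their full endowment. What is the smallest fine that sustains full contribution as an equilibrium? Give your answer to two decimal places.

Given the others contribute fully, the best deviation is to contribute 0 (any partial contribution still incurs the fine and gives up units whose private return 0.6333 is below 1).
Deviating from 47 to 0 saves 47 dollars but forfeits the deviator's share of the drop in the group guarantee fund: 3.8/6 × 47 = 29.77.
So the deviation gain is 47 − 29.77 = 17.23, and the fine must be at least 17.23 dollars to wipe it out.

17.23 dollars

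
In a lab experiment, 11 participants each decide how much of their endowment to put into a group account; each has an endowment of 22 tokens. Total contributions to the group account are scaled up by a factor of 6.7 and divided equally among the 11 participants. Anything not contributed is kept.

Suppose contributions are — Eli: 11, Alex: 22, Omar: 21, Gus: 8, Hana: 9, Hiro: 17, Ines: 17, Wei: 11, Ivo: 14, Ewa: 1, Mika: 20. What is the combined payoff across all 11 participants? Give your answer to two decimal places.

1102.70 tokens

Total contributed: 11 + 22 + 21 + 8 + 9 + 17 + 17 + 11 + 14 + 1 + 20 = 151; total kept: 11 × 22 − 151 = 91.
The group account pays out 6.7 × 151 = 1011.70 in aggregate.
Group total = 91 + 1011.70 = 1102.70.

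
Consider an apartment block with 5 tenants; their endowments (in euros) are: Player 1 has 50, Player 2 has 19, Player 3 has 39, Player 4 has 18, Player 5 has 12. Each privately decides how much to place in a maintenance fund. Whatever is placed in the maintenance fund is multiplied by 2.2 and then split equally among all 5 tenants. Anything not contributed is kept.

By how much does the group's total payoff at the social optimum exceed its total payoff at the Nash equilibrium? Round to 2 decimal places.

The private return per contributed unit is 2.2/5 = 0.4400 < 1 for every player regardless of endowment, so the Nash equilibrium is zero contribution and the group total is Σ E_j = 50 + 19 + 39 + 18 + 12 = 138.
Each contributed unit returns 2.200 to the group, so the social optimum is full contribution by everyone: group total = 2.200 × 138 = 303.60.
Efficiency loss = (2.200 − 1) × 138 = 165.60.

165.60 euros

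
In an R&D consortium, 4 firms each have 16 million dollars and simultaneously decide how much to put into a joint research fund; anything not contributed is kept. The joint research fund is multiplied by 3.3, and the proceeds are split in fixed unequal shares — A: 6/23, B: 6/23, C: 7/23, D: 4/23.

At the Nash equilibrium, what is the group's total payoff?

A player with share s gets back 3.3·s per unit contributed, so full contribution is dominant for anyone with s > 1/3.3 = 0.3030 and zero contribution is dominant for anyone below.
The only share above 0.3030 is C's 7/23, contributing 16; the remaining 3 contribute 0. Total contributed: 16.
The joint research fund pays out 3.3 × 16 = 52.80 in total (split across the unequal shares, but the aggregate is all that matters for the group sum).
The 3 free-riders keep 16 each, adding 48. Group total = 48 + 52.80 = 100.80.

100.80 million dollars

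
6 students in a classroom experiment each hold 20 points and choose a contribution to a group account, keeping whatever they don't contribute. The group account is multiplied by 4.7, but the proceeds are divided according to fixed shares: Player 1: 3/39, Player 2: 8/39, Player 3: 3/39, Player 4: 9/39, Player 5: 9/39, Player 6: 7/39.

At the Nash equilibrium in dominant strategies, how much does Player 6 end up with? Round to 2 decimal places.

53.74 points

For player j, contributing a unit is worthwhile iff 4.7 × (j's share) ≥ 1, i.e. iff j's share is at least 0.2128.
Player 4 and Player 5 are above the threshold, contributing 20 each; the remaining 4 contribute 0. Total contributed: 40.
Player 6 keeps 20 and receives 4.7 × 40 × 7/39 = 33.74 from the group account, for a payoff of 53.74.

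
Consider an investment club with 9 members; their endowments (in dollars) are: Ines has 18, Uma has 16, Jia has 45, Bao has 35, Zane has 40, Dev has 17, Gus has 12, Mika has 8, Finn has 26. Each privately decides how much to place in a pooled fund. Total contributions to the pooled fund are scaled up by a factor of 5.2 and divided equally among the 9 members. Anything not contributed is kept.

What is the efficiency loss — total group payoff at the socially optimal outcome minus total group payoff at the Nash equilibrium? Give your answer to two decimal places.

The private return per contributed unit is 5.2/9 = 0.5778 < 1 for every player regardless of endowment, so the Nash equilibrium is zero contribution and the group total is Σ E_j = 18 + 16 + 45 + 35 + 40 + 17 + 12 + 8 + 26 = 217.
Each contributed unit returns 5.200 to the group, so the social optimum is full contribution by everyone: group total = 5.200 × 217 = 1128.40.
Efficiency loss = (5.200 − 1) × 217 = 911.40.

911.40 dollars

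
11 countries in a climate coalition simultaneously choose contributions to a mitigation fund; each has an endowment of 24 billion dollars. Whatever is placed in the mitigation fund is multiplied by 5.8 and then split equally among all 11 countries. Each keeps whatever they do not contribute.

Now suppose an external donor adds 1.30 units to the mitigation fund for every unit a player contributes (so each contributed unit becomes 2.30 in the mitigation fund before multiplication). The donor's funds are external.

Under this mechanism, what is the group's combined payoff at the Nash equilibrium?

With the mechanism, a contributed unit returns 5.8 × 2.30 / 11 = 1.2127 per unit of net cost to the contributor — now above 1 — so contributing fully is weakly dominant for every player.
At the Nash equilibrium everyone contributes 24. Group total payoff = 5.8 × 2.30 × 264 = 3521.76.

3521.76 billion dollars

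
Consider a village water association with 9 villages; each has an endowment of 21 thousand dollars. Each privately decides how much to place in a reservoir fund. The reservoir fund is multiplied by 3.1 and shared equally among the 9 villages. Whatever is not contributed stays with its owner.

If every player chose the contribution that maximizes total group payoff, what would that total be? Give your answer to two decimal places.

Each contributed unit returns 3.100 to the group as a whole (0.3444 to each of 9 players), which exceeds 1, so the social optimum is full contribution: group total = 3.100 × 189 = 585.90.

585.90 thousand dollars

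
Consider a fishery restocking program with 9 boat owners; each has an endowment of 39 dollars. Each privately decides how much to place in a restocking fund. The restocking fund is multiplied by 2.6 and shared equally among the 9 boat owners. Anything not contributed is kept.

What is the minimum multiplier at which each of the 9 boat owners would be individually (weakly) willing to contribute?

9

A contributed unit returns (multiplier)/9 to its contributor.
This reaches 1 exactly when the multiplier is 9.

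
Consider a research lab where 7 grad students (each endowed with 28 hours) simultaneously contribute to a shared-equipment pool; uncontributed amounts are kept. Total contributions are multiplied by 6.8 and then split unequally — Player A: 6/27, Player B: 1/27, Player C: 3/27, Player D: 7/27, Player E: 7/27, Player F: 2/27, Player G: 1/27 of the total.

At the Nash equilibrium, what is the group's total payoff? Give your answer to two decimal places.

683.20 hours

For player j, contributing a unit is worthwhile iff 6.8 × (j's share) ≥ 1, i.e. iff j's share is at least 0.1471.
Player A, Player D and Player E are above the threshold, contributing 28 each; the remaining 4 contribute 0. Total contributed: 84.
The shared-equipment pool pays out 6.8 × 84 = 571.20 in total (split across the unequal shares, but the aggregate is all that matters for the group sum).
The 4 free-riders keep 28 each, adding 112. Group total = 112 + 571.20 = 683.20.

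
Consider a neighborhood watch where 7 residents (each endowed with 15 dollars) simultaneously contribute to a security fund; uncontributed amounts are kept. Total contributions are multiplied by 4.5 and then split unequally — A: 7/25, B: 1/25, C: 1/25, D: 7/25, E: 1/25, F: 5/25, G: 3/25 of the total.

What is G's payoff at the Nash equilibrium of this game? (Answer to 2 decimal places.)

For player j, contributing a unit is worthwhile iff 4.5 × (j's share) ≥ 1, i.e. iff j's share is at least 0.2222.
The shares above 0.2222 belong to A and D, contributing 15 each; the remaining 5 contribute 0. Total contributed: 30.
G keeps 15 and receives 4.5 × 30 × 3/25 = 16.20 from the security fund, for a payoff of 31.20.

31.20 dollars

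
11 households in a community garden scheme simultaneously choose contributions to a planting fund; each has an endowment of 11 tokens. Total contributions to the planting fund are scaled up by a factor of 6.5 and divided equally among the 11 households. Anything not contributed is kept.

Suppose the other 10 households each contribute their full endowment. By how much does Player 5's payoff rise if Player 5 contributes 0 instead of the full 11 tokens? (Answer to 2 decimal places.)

Switching from a contribution of 11 to 0 lets Player 5 keep an extra 11 tokens, but lowers the planting fund by 11, which costs Player 5 their own share of that drop: 6.5/11 × 11 = 6.50.
Net gain = 11 − 6.50 = 4.50. The private return per contributed unit (0.5909) is below 1, so free-riding is indeed the best response regardless of what the others do.

4.50 tokens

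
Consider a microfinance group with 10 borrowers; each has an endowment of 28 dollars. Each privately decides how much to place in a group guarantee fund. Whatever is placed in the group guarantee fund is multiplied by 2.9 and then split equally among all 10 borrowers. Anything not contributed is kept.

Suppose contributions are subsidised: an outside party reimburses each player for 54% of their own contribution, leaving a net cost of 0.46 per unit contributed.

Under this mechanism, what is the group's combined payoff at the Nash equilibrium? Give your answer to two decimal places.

With the mechanism, a contributed unit returns (2.9/10) / 0.46 = 0.6304 per unit of net cost — still below 1 — so contributing 0 remains dominant for every player.
At the Nash equilibrium no one contributes; group total payoff = 10 × 28 = 280.

280.00 dollars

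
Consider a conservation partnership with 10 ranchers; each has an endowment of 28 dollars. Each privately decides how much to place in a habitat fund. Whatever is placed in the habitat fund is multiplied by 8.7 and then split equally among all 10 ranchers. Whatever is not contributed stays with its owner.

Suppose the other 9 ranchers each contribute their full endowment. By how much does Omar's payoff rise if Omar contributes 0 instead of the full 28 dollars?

Switching from a contribution of 28 to 0 lets Omar keep an extra 28 dollars, but lowers the habitat fund by 28, which costs Omar their own share of that drop: 8.7/10 × 28 = 24.36.
Net gain = 28 − 24.36 = 3.64. The private return per contributed unit (0.8700) is below 1, so free-riding is indeed the best response regardless of what the others do.

3.64 dollars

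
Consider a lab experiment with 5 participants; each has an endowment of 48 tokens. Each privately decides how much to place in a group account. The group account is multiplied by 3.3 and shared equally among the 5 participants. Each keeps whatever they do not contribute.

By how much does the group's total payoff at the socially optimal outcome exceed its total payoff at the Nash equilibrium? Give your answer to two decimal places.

Each contributed unit returns 3.3/5 = 0.6600 to its contributor — below 1 — so contributing 0 is dominant for every player. At the Nash equilibrium everyone keeps their 48, and the group total is 5 × 48 = 240.
Each contributed unit returns 3.300 to the group as a whole (0.6600 to each of 5 players), which exceeds 1, so the social optimum is full contribution: group total = 3.300 × 240 = 792.00.
Efficiency loss = 792.00 − 240 = 552.00.

552.00 tokens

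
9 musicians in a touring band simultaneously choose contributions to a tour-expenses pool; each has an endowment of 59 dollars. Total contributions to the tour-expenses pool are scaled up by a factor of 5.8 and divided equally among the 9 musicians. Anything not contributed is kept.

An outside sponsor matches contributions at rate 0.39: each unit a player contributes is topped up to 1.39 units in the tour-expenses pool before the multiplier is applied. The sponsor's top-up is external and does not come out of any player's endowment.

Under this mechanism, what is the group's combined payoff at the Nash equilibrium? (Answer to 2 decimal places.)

With the mechanism, a contributed unit returns 5.8 × 1.39 / 9 = 0.8958 per unit of net cost — still below 1 — so contributing 0 remains dominant for every player.
Everyone keeps their endowment and the group total is 9 × 59 = 531.

531.00 dollars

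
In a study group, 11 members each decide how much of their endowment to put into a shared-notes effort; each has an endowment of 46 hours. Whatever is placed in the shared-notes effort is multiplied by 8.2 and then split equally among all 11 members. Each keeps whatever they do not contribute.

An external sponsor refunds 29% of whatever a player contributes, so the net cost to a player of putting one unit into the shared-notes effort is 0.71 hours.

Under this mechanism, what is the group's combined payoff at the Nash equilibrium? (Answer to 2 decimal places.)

The effective private return per unit is now (8.2/11) / 0.71 = 1.0499 > 1, so every player's dominant strategy flips to full contribution.
So the Nash equilibrium is full contribution by all 11; the group earns 11 × (46 × 0.29 + 8.2 × 46) = 4295.94.

4295.94 hours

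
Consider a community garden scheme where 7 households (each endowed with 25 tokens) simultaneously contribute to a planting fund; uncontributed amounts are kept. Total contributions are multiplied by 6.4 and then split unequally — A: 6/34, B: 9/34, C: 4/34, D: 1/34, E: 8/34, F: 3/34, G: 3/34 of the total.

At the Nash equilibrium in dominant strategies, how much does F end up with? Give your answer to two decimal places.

67.35 tokens

Player j's private return per contributed unit is 6.4 × (j's share). Contributing is weakly dominant for j when that share is at least 1/6.4 = 0.1563, and contributing 0 is dominant otherwise.
A, B and E are above the threshold, contributing 25 each; the remaining 4 contribute 0. Total contributed: 75.
F keeps 25 and receives 6.4 × 75 × 3/34 = 42.35 from the planting fund, for a payoff of 67.35.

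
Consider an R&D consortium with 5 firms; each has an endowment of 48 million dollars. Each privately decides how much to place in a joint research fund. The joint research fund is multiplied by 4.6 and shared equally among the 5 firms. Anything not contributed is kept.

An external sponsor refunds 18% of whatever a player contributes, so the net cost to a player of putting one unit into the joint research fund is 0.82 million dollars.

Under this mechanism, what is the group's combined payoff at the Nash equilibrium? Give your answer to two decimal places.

1147.20 million dollars

The effective private return per unit is now (4.6/5) / 0.82 = 1.1220 > 1, so every player's dominant strategy flips to full contribution.
At the Nash equilibrium everyone contributes 48. Group total payoff = 5 × (48 × 0.18 + 4.6 × 48) = 1147.20.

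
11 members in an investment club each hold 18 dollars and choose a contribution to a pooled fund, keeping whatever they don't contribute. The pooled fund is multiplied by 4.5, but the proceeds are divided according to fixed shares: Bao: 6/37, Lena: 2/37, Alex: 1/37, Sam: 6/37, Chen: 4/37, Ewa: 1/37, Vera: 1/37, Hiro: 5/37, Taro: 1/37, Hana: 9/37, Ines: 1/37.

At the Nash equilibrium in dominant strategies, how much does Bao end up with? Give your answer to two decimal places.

For player j, contributing a unit is worthwhile iff 4.5 × (j's share) ≥ 1, i.e. iff j's share is at least 0.2222.
Only Hana (9/37) clears that bar, contributing 18; the remaining 10 contribute 0. Total contributed: 18.
Bao keeps 18 and receives 4.5 × 18 × 6/37 = 13.14 from the pooled fund, for a payoff of 31.14.

31.14 dollars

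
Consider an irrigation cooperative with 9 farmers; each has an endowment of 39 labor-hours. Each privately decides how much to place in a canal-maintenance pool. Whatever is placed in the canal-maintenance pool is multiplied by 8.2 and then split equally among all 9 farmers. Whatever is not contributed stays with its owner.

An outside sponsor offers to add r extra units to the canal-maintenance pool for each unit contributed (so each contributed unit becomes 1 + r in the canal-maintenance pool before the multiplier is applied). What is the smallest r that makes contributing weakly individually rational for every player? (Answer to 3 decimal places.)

0.098

With matching at rate r, one contributed unit becomes (1 + r) in the canal-maintenance pool and returns 8.2 × (1 + r) / 9 to the contributor.
Setting this equal to 1: 1 + r = 9/8.2 = 1.0976.
So the minimum matching rate is r = 1.0976 − 1 = 0.098.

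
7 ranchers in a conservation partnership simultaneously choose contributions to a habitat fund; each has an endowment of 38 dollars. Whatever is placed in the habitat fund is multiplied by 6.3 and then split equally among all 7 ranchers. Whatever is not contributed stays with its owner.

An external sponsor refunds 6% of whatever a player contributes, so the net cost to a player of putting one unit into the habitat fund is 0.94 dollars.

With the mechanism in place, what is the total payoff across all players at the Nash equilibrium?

Even with the mechanism, each unit contributed returns only (6.3/7) / 0.94 = 0.9574 per unit of net cost, so contributing nothing is still dominant.
Everyone keeps their endowment and the group total is 7 × 38 = 266.

266.00 dollars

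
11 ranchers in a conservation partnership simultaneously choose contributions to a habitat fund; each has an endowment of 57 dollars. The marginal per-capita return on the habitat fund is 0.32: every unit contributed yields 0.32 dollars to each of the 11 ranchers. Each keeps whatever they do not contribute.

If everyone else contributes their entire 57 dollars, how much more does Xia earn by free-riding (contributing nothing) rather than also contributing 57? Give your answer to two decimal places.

38.76 dollars

Switching from a contribution of 57 to 0 lets Xia keep an extra 57 dollars, but lowers the habitat fund by 57, which costs Xia their own share of that drop: 0.32 × 57 = 18.24.
Net gain = 57 − 18.24 = 38.76. The private return per contributed unit (0.32) is below 1, so free-riding is indeed the best response regardless of what the others do.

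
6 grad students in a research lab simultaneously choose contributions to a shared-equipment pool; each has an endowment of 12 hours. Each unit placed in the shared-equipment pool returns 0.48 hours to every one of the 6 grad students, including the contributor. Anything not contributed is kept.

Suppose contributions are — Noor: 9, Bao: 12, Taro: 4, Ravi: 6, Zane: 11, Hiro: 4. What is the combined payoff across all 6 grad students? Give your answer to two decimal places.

Total contributed: 9 + 12 + 4 + 6 + 11 + 4 = 46; total kept: 6 × 12 − 46 = 26.
The shared-equipment pool pays out 0.48 × 6 × 46 = 132.48 in aggregate.
Group total = 26 + 132.48 = 158.48.

158.48 hours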